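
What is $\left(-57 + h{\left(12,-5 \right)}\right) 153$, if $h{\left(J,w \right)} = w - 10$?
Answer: $-11016$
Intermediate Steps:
$h{\left(J,w \right)} = -10 + w$
$\left(-57 + h{\left(12,-5 \right)}\right) 153 = \left(-57 - 15\right) 153 = \left(-72\right) 153 = -11016$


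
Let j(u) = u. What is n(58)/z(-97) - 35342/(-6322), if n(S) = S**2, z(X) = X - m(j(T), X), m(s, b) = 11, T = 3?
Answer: -2181284/85347 ≈ -25.558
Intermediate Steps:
z(X) = -11 + X (z(X) = X - 1*11 = X - 11 = -11 + X)
n(58)/z(-97) - 35342/(-6322) = 58**2/(-11 - 97) - 35342/(-6322) = 3364/(-108) - 35342*(-1/6322) = 3364*(-1/108) + 17671/3161 = -841/27 + 17671/3161 = -2181284/85347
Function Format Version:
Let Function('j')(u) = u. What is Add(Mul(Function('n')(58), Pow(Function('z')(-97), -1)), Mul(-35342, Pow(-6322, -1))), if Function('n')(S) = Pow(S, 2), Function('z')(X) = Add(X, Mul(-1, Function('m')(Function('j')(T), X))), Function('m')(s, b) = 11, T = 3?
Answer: Rational(-2181284, 85347) ≈ -25.558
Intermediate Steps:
Function('z')(X) = Add(-11, X) (Function('z')(X) = Add(X, Mul(-1, 11)) = Add(X, -11) = Add(-11, X))
Add(Mul(Function('n')(58), Pow(Function('z')(-97), -1)), Mul(-35342, Pow(-6322, -1))) = Add(Mul(Pow(58, 2), Pow(Add(-11, -97), -1)), Mul(-35342, Pow(-6322, -1))) = Add(Mul(3364, Pow(-108, -1)), Mul(-35342, Rational(-1, 6322))) = Add(Mul(3364, Rational(-1, 108)), Rational(17671, 3161)) = Add(Rational(-841, 27), Rational(17671, 3161)) = Rational(-2181284, 85347)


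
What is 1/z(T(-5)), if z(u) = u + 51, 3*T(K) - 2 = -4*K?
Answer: 3/175 ≈ 0.017143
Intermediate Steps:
T(K) = 2/3 - 4*K/3 (T(K) = 2/3 + (-4*K)/3 = 2/3 - 4*K/3)
z(u) = 51 + u
1/z(T(-5)) = 1/(51 + (2/3 - 4/3*(-5))) = 1/(51 + (2/3 + 20/3)) = 1/(51 + 22/3) = 1/(175/3) = 3/175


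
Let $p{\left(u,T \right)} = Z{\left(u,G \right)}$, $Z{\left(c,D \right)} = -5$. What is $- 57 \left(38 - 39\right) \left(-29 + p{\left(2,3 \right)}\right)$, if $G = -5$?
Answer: $-1938$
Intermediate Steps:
$p{\left(u,T \right)} = -5$
$- 57 \left(38 - 39\right) \left(-29 + p{\left(2,3 \right)}\right) = - 57 \left(38 - 39\right) \left(-29 - 5\right) = - 57 \left(\left(-1\right) \left(-34\right)\right) = \left(-57\right) 34 = -1938$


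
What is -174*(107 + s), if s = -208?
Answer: 17574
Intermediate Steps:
-174*(107 + s) = -174*(107 - 208) = -174*(-101) = 17574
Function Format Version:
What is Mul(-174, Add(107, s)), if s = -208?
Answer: 17574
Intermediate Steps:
Mul(-174, Add(107, s)) = Mul(-174, Add(107, -208)) = Mul(-174, -101) = 17574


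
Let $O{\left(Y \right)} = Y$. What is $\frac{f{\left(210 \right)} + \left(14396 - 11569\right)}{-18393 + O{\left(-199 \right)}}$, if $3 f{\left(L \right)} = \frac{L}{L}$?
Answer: $- \frac{4241}{27888} \approx -0.15207$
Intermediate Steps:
$f{\left(L \right)} = \frac{1}{3}$ ($f{\left(L \right)} = \frac{L \frac{1}{L}}{3} = \frac{1}{3} \cdot 1 = \frac{1}{3}$)
$\frac{f{\left(210 \right)} + \left(14396 - 11569\right)}{-18393 + O{\left(-199 \right)}} = \frac{\frac{1}{3} + \left(14396 - 11569\right)}{-18393 - 199} = \frac{\frac{1}{3} + \left(14396 - 11569\right)}{-18592} = \left(\frac{1}{3} + 2827\right) \left(- \frac{1}{18592}\right) = \frac{8482}{3} \left(- \frac{1}{18592}\right) = - \frac{4241}{27888}$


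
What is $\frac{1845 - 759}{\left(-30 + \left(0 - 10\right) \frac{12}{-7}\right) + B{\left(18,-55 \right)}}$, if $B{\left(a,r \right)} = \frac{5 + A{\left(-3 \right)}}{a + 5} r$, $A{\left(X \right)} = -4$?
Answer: $- \frac{174846}{2455} \approx -71.22$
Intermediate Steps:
$B{\left(a,r \right)} = \frac{r}{5 + a}$ ($B{\left(a,r \right)} = \frac{5 - 4}{a + 5} r = 1 \frac{1}{5 + a} r = \frac{r}{5 + a}$)
$\frac{1845 - 759}{\left(-30 + \left(0 - 10\right) \frac{12}{-7}\right) + B{\left(18,-55 \right)}} = \frac{1845 - 759}{\left(-30 + \left(0 - 10\right) \frac{12}{-7}\right) - \frac{55}{5 + 18}} = \frac{1086}{\left(-30 - 10 \cdot 12 \left(- \frac{1}{7}\right)\right) - \frac{55}{23}} = \frac{1086}{\left(-30 - - \frac{120}{7}\right) - \frac{55}{23}} = \frac{1086}{\left(-30 + \frac{120}{7}\right) - \frac{55}{23}} = \frac{1086}{- \frac{90}{7} - \frac{55}{23}} = \frac{1086}{- \frac{2455}{161}} = 1086 \left(- \frac{161}{2455}\right) = - \frac{174846}{2455}$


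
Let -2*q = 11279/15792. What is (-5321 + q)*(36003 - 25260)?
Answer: -601857749683/10528 ≈ -5.7167e+7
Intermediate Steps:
q = -11279/31584 (q = -11279/(2*15792) = -½*11279/15792 = -11279/31584 ≈ -0.35711)
(-5321 + q)*(36003 - 25260) = (-5321 - 11279/31584)*(36003 - 25260) = -168069743/31584*10743 = -601857749683/10528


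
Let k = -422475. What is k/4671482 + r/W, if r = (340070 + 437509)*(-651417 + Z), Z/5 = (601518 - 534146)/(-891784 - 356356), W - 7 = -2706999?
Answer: 36917439822888303484359/197294494586150152 ≈ 1.8712e+5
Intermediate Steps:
W = -2706992 (W = 7 - 2706999 = -2706992)
Z = -16843/62407 (Z = 5*((601518 - 534146)/(-891784 - 356356)) = 5*(67372/(-1248140)) = 5*(67372*(-1/1248140)) = 5*(-16843/312035) = -16843/62407 ≈ -0.26989)
r = -31610917191262398/62407 (r = (340070 + 437509)*(-651417 - 16843/62407) = 777579*(-40652997562/62407) = -31610917191262398/62407 ≈ -5.0653e+11)
k/4671482 + r/W = -422475/4671482 - 31610917191262398/62407/(-2706992) = -422475*1/4671482 - 31610917191262398/62407*(-1/2706992) = -422475/4671482 + 15805458595631199/84467624872 = 36917439822888303484359/197294494586150152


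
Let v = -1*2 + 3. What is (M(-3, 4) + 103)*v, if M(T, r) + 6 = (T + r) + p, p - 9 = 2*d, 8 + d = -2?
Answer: 87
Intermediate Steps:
d = -10 (d = -8 - 2 = -10)
p = -11 (p = 9 + 2*(-10) = 9 - 20 = -11)
v = 1 (v = -2 + 3 = 1)
M(T, r) = -17 + T + r (M(T, r) = -6 + ((T + r) - 11) = -6 + (-11 + T + r) = -17 + T + r)
(M(-3, 4) + 103)*v = ((-17 - 3 + 4) + 103)*1 = (-16 + 103)*1 = 87*1 = 87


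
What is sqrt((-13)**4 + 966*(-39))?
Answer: I*sqrt(9113) ≈ 95.462*I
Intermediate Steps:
sqrt((-13)**4 + 966*(-39)) = sqrt(28561 - 37674) = sqrt(-9113) = I*sqrt(9113)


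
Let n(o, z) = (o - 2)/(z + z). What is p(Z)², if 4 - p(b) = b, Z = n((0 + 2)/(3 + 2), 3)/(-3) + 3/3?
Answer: 17161/2025 ≈ 8.4746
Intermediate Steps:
n(o, z) = (-2 + o)/(2*z) (n(o, z) = (-2 + o)/((2*z)) = (-2 + o)*(1/(2*z)) = (-2 + o)/(2*z))
Z = 49/45 (Z = ((½)*(-2 + (0 + 2)/(3 + 2))/3)/(-3) + 3/3 = ((½)*(⅓)*(-2 + 2/5))*(-⅓) + 3*(⅓) = ((½)*(⅓)*(-2 + 2*(⅕)))*(-⅓) + 1 = ((½)*(⅓)*(-2 + ⅖))*(-⅓) + 1 = ((½)*(⅓)*(-8/5))*(-⅓) + 1 = -4/15*(-⅓) + 1 = 4/45 + 1 = 49/45 ≈ 1.0889)
p(b) = 4 - b
p(Z)² = (4 - 1*49/45)² = (4 - 49/45)² = (131/45)² = 17161/2025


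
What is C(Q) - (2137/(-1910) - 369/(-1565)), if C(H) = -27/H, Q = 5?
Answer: -2700359/597830 ≈ -4.5169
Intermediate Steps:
C(Q) - (2137/(-1910) - 369/(-1565)) = -27/5 - (2137/(-1910) - 369/(-1565)) = -27*1/5 - (2137*(-1/1910) - 369*(-1/1565)) = -27/5 - (-2137/1910 + 369/1565) = -27/5 - 1*(-527923/597830) = -27/5 + 527923/597830 = -2700359/597830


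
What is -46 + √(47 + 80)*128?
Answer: -46 + 128*√127 ≈ 1396.5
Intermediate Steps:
-46 + √(47 + 80)*128 = -46 + √127*128 = -46 + 128*√127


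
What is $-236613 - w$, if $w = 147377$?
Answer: $-383990$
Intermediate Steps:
$-236613 - w = -236613 - 147377 = -383990$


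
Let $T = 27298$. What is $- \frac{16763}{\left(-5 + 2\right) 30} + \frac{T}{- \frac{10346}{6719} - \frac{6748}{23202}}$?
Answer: $- \frac{23638757982563}{1605305835} \approx -14725.0$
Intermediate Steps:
$- \frac{16763}{\left(-5 + 2\right) 30} + \frac{T}{- \frac{10346}{6719} - \frac{6748}{23202}} = - \frac{16763}{\left(-5 + 2\right) 30} + \frac{27298}{- \frac{10346}{6719} - \frac{6748}{23202}} = - \frac{16763}{\left(-3\right) 30} + \frac{27298}{\left(-10346\right) \frac{1}{6719} - \frac{3374}{11601}} = - \frac{16763}{-90} + \frac{27298}{- \frac{10346}{6719} - \frac{3374}{11601}} = \left(-16763\right) \left(- \frac{1}{90}\right) + \frac{27298}{- \frac{142693852}{77947119}} = \frac{16763}{90} + 27298 \left(- \frac{77947119}{142693852}\right) = \frac{16763}{90} - \frac{1063900227231}{71346926} = - \frac{23638757982563}{1605305835}$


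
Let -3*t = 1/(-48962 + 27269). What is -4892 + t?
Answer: -318366467/65079 ≈ -4892.0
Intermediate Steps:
t = 1/65079 (t = -1/(3*(-48962 + 27269)) = -1/3/(-21693) = -1/3*(-1/21693) = 1/65079 ≈ 1.5366e-5)
-4892 + t = -4892 + 1/65079 = -318366467/65079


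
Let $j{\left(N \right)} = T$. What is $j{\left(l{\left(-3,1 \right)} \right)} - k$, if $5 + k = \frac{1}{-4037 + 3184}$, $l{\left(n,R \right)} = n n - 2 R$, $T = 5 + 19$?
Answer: $\frac{24738}{853} \approx 29.001$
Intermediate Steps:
$T = 24$
$l{\left(n,R \right)} = n^{2} - 2 R$
$j{\left(N \right)} = 24$
$k = - \frac{4266}{853}$ ($k = -5 + \frac{1}{-4037 + 3184} = -5 + \frac{1}{-853} = -5 - \frac{1}{853} = - \frac{4266}{853} \approx -5.0012$)
$j{\left(l{\left(-3,1 \right)} \right)} - k = 24 - - \frac{4266}{853} = 24 + \frac{4266}{853} = \frac{24738}{853}$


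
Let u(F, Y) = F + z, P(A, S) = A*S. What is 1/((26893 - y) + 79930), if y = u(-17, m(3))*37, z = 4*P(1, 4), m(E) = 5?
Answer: 1/106860 ≈ 9.3580e-6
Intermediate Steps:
z = 16 (z = 4*(1*4) = 4*4 = 16)
u(F, Y) = 16 + F (u(F, Y) = F + 16 = 16 + F)
y = -37 (y = (16 - 17)*37 = -1*37 = -37)
1/((26893 - y) + 79930) = 1/((26893 - 1*(-37)) + 79930) = 1/((26893 + 37) + 79930) = 1/(26930 + 79930) = 1/106860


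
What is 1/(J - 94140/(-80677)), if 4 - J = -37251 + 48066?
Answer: -80677/872104907 ≈ -9.2508e-5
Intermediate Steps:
J = -10811 (J = 4 - (-37251 + 48066) = 4 - 1*10815 = 4 - 10815 = -10811)
1/(J - 94140/(-80677)) = 1/(-10811 - 94140/(-80677)) = 1/(-10811 - 94140*(-1/80677)) = 1/(-10811 + 94140/80677) = 1/(-872104907/80677) = -80677/872104907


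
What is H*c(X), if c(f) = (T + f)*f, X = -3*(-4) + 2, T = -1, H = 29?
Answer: 5278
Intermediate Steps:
X = 14 (X = 12 + 2 = 14)
c(f) = f*(-1 + f) (c(f) = (-1 + f)*f = f*(-1 + f))
H*c(X) = 29*(14*(-1 + 14)) = 29*(14*13) = 29*182 = 5278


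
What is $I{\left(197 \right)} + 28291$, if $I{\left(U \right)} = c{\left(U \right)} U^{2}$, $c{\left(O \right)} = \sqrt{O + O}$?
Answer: $28291 + 38809 \sqrt{394} \approx 7.9863 \cdot 10^{5}$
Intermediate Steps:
$c{\left(O \right)} = \sqrt{2} \sqrt{O}$ ($c{\left(O \right)} = \sqrt{2 O} = \sqrt{2} \sqrt{O}$)
$I{\left(U \right)} = \sqrt{2} U^{\frac{5}{2}}$ ($I{\left(U \right)} = \sqrt{2} \sqrt{U} U^{2} = \sqrt{2} U^{\frac{5}{2}}$)
$I{\left(197 \right)} + 28291 = \sqrt{2} \cdot 197^{\frac{5}{2}} + 28291 = \sqrt{2} \cdot 38809 \sqrt{197} + 28291 = 38809 \sqrt{394} + 28291 = 28291 + 38809 \sqrt{394}$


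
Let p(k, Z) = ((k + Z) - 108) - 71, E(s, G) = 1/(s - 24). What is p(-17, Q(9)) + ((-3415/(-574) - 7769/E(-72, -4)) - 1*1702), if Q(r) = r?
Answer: 427022105/574 ≈ 7.4394e+5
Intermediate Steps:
E(s, G) = 1/(-24 + s)
p(k, Z) = -179 + Z + k (p(k, Z) = ((Z + k) - 108) - 71 = (-108 + Z + k) - 71 = -179 + Z + k)
p(-17, Q(9)) + ((-3415/(-574) - 7769/E(-72, -4)) - 1*1702) = (-179 + 9 - 17) + ((-3415/(-574) - 7769/(1/(-24 - 72))) - 1*1702) = -187 + ((-3415*(-1/574) - 7769/(1/(-96))) - 1702) = -187 + ((3415/574 - 7769/(-1/96)) - 1702) = -187 + ((3415/574 - 7769*(-96)) - 1702) = -187 + ((3415/574 + 745824) - 1702) = -187 + (428106391/574 - 1702) = -187 + 427129443/574 = 427022105/574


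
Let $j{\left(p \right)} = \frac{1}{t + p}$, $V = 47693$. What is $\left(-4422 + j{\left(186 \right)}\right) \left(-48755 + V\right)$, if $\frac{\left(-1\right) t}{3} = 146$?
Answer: $\frac{65746355}{14} \approx 4.6962 \cdot 10^{6}$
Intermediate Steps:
$t = -438$ ($t = \left(-3\right) 146 = -438$)
$j{\left(p \right)} = \frac{1}{-438 + p}$
$\left(-4422 + j{\left(186 \right)}\right) \left(-48755 + V\right) = \left(-4422 + \frac{1}{-438 + 186}\right) \left(-48755 + 47693\right) = \left(-4422 + \frac{1}{-252}\right) \left(-1062\right) = \left(-4422 - \frac{1}{252}\right) \left(-1062\right) = \left(- \frac{1114345}{252}\right) \left(-1062\right) = \frac{65746355}{14}$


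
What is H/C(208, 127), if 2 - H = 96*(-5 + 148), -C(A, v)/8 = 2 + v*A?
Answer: 6863/105672 ≈ 0.064946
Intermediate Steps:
C(A, v) = -16 - 8*A*v (C(A, v) = -8*(2 + v*A) = -8*(2 + A*v) = -16 - 8*A*v)
H = -13726 (H = 2 - 96*(-5 + 148) = 2 - 96*143 = 2 - 1*13728 = 2 - 13728 = -13726)
H/C(208, 127) = -13726/(-16 - 8*208*127) = -13726/(-16 - 211328) = -13726/(-211344) = -13726*(-1/211344) = 6863/105672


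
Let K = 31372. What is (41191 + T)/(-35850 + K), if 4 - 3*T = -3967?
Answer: -63772/6717 ≈ -9.4941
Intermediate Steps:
T = 3971/3 (T = 4/3 - 1/3*(-3967) = 4/3 + 3967/3 = 3971/3 ≈ 1323.7)
(41191 + T)/(-35850 + K) = (41191 + 3971/3)/(-35850 + 31372) = (127544/3)/(-4478) = (127544/3)*(-1/4478) = -63772/6717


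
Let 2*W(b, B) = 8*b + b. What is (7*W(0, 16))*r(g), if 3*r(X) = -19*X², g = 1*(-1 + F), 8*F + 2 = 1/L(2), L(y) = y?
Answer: 0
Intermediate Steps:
W(b, B) = 9*b/2 (W(b, B) = (8*b + b)/2 = (9*b)/2 = 9*b/2)
F = -3/16 (F = -¼ + (⅛)/2 = -¼ + (⅛)*(½) = -¼ + 1/16 = -3/16 ≈ -0.18750)
g = -19/16 (g = 1*(-1 - 3/16) = 1*(-19/16) = -19/16 ≈ -1.1875)
r(X) = -19*X²/3 (r(X) = (-19*X²)/3 = -19*X²/3)
(7*W(0, 16))*r(g) = (7*((9/2)*0))*(-19*(-19/16)²/3) = (7*0)*(-19/3*361/256) = 0*(-6859/768) = 0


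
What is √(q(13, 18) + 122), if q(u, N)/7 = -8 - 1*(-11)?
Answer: √143 ≈ 11.958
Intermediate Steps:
q(u, N) = 21 (q(u, N) = 7*(-8 - 1*(-11)) = 7*(-8 + 11) = 7*3 = 21)
√(q(13, 18) + 122) = √(21 + 122) = √143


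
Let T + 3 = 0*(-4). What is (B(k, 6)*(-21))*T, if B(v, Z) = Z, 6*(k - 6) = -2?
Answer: 378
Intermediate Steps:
k = 17/3 (k = 6 + (⅙)*(-2) = 6 - ⅓ = 17/3 ≈ 5.6667)
T = -3 (T = -3 + 0*(-4) = -3 + 0 = -3)
(B(k, 6)*(-21))*T = (6*(-21))*(-3) = -126*(-3) = 378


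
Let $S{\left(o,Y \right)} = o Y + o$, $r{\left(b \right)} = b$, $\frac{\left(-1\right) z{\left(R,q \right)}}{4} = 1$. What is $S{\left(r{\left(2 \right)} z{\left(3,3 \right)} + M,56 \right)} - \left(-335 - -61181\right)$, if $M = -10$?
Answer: $-61872$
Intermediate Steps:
$z{\left(R,q \right)} = -4$ ($z{\left(R,q \right)} = \left(-4\right) 1 = -4$)
$S{\left(o,Y \right)} = o + Y o$ ($S{\left(o,Y \right)} = Y o + o = o + Y o$)
$S{\left(r{\left(2 \right)} z{\left(3,3 \right)} + M,56 \right)} - \left(-335 - -61181\right) = \left(2 \left(-4\right) - 10\right) \left(1 + 56\right) - \left(-335 - -61181\right) = \left(-8 - 10\right) 57 - \left(-335 + 61181\right) = \left(-18\right) 57 - 60846 = -1026 - 60846 = -61872$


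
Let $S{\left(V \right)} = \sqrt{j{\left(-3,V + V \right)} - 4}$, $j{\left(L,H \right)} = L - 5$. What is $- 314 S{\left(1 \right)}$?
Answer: $- 628 i \sqrt{3} \approx - 1087.7 i$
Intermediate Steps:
$j{\left(L,H \right)} = -5 + L$
$S{\left(V \right)} = 2 i \sqrt{3}$ ($S{\left(V \right)} = \sqrt{\left(-5 - 3\right) - 4} = \sqrt{-8 - 4} = \sqrt{-12} = 2 i \sqrt{3}$)
$- 314 S{\left(1 \right)} = - 314 \cdot 2 i \sqrt{3} = - 628 i \sqrt{3}$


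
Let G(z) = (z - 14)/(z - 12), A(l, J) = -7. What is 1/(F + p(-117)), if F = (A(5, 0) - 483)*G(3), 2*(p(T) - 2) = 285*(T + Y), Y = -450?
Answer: -18/1465099 ≈ -1.2286e-5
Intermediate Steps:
p(T) = -64123 + 285*T/2 (p(T) = 2 + (285*(T - 450))/2 = 2 + (285*(-450 + T))/2 = 2 + (-128250 + 285*T)/2 = 2 + (-64125 + 285*T/2) = -64123 + 285*T/2)
G(z) = (-14 + z)/(-12 + z)
F = -5390/9 (F = (-7 - 483)*((-14 + 3)/(-12 + 3)) = -490*(-11)/(-9) = -(-490)*(-11)/9 = -490*11/9 = -5390/9 ≈ -598.89)
1/(F + p(-117)) = 1/(-5390/9 + (-64123 + (285/2)*(-117))) = 1/(-5390/9 + (-64123 - 33345/2)) = 1/(-5390/9 - 161591/2) = 1/(-1465099/18) = -18/1465099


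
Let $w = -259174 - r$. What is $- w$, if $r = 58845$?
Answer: $318019$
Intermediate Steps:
$w = -318019$ ($w = -259174 - 58845 = -318019$)
$- w = \left(-1\right) \left(-318019\right) = 318019$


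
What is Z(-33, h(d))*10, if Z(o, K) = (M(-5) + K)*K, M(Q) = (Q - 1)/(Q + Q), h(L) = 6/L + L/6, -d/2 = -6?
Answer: 155/2 ≈ 77.500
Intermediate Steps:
d = 12 (d = -2*(-6) = 12)
h(L) = 6/L + L/6 (h(L) = 6/L + L*(⅙) = 6/L + L/6)
M(Q) = (-1 + Q)/(2*Q) (M(Q) = (-1 + Q)/((2*Q)) = (-1 + Q)*(1/(2*Q)) = (-1 + Q)/(2*Q))
Z(o, K) = K*(⅗ + K) (Z(o, K) = ((½)*(-1 - 5)/(-5) + K)*K = ((½)*(-⅕)*(-6) + K)*K = (⅗ + K)*K = K*(⅗ + K))
Z(-33, h(d))*10 = ((6/12 + (⅙)*12)*(3 + 5*(6/12 + (⅙)*12))/5)*10 = ((6*(1/12) + 2)*(3 + 5*(6*(1/12) + 2))/5)*10 = ((½ + 2)*(3 + 5*(½ + 2))/5)*10 = ((⅕)*(5/2)*(3 + 5*(5/2)))*10 = ((⅕)*(5/2)*(3 + 25/2))*10 = ((⅕)*(5/2)*(31/2))*10 = (31/4)*10 = 155/2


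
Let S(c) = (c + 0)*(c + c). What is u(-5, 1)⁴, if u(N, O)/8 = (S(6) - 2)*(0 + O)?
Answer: 98344960000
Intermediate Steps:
S(c) = 2*c² (S(c) = c*(2*c) = 2*c²)
u(N, O) = 560*O (u(N, O) = 8*((2*6² - 2)*(0 + O)) = 8*((2*36 - 2)*O) = 8*((72 - 2)*O) = 8*(70*O) = 560*O)
u(-5, 1)⁴ = (560*1)⁴ = 560⁴ = 98344960000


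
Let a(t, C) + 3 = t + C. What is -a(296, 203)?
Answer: -496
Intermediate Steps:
a(t, C) = -3 + C + t (a(t, C) = -3 + (t + C) = -3 + (C + t) = -3 + C + t)
-a(296, 203) = -(-3 + 203 + 296) = -1*496 = -496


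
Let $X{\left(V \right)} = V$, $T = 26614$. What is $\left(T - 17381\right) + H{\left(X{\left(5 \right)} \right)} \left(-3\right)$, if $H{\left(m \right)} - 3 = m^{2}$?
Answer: $9149$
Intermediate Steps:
$H{\left(m \right)} = 3 + m^{2}$
$\left(T - 17381\right) + H{\left(X{\left(5 \right)} \right)} \left(-3\right) = \left(26614 - 17381\right) + \left(3 + 5^{2}\right) \left(-3\right) = 9233 + \left(3 + 25\right) \left(-3\right) = 9233 + 28 \left(-3\right) = 9233 - 84 = 9149$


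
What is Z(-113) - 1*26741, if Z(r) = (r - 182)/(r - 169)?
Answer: -7540667/282 ≈ -26740.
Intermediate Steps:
Z(r) = (-182 + r)/(-169 + r)
Z(-113) - 1*26741 = (-182 - 113)/(-169 - 113) - 1*26741 = -295/(-282) - 26741 = -1/282*(-295) - 26741 = 295/282 - 26741 = -7540667/282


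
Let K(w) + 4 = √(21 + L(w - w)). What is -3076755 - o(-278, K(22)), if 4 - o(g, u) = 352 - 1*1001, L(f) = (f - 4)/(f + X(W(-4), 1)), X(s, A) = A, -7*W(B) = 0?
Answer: -3077408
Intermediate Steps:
W(B) = 0 (W(B) = -⅐*0 = 0)
L(f) = (-4 + f)/(1 + f) (L(f) = (f - 4)/(f + 1) = (-4 + f)/(1 + f))
K(w) = -4 + √17 (K(w) = -4 + √(21 + (-4 + (w - w))/(1 + (w - w))) = -4 + √(21 + (-4 + 0)/(1 + 0)) = -4 + √(21 - 4/1) = -4 + √(21 + 1*(-4)) = -4 + √(21 - 4) = -4 + √17)
o(g, u) = 653 (o(g, u) = 4 - (352 - 1*1001) = 4 - (352 - 1001) = 4 - 1*(-649) = 4 + 649 = 653)
-3076755 - o(-278, K(22)) = -3076755 - 1*653 = -3076755 - 653 = -3077408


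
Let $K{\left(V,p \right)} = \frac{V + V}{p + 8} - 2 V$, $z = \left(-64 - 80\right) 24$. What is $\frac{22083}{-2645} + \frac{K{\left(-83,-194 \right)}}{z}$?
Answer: $- \frac{7138705909}{850124160} \approx -8.3972$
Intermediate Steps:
$z = -3456$ ($z = \left(-144\right) 24 = -3456$)
$K{\left(V,p \right)} = - 2 V + \frac{2 V}{8 + p}$ ($K{\left(V,p \right)} = \frac{2 V}{8 + p} - 2 V = - 2 V + \frac{2 V}{8 + p}$)
$\frac{22083}{-2645} + \frac{K{\left(-83,-194 \right)}}{z} = \frac{22083}{-2645} + \frac{\left(-2\right) \left(-83\right) \frac{1}{8 - 194} \left(7 - 194\right)}{-3456} = 22083 \left(- \frac{1}{2645}\right) + \left(-2\right) \left(-83\right) \frac{1}{-186} \left(-187\right) \left(- \frac{1}{3456}\right) = - \frac{22083}{2645} + \left(-2\right) \left(-83\right) \left(- \frac{1}{186}\right) \left(-187\right) \left(- \frac{1}{3456}\right) = - \frac{22083}{2645} + \frac{15521}{93} \left(- \frac{1}{3456}\right) = - \frac{22083}{2645} - \frac{15521}{321408} = - \frac{7138705909}{850124160}$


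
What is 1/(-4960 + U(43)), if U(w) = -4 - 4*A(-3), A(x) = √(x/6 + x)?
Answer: I/(2*(√14 - 2482*I)) ≈ -0.00020145 + 3.0369e-7*I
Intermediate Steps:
A(x) = √42*√x/6 (A(x) = √(x*(⅙) + x) = √(x/6 + x) = √(7*x/6) = √42*√x/6)
U(w) = -4 - 2*I*√14 (U(w) = -4 - 2*√42*√(-3)/3 = -4 - 2*√42*I*√3/3 = -4 - 2*I*√14)
1/(-4960 + U(43)) = 1/(-4960 + (-4 - 2*I*√14)) = 1/(-4964 - 2*I*√14)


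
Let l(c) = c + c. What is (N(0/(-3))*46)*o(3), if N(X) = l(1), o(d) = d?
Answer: 276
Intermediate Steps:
l(c) = 2*c
N(X) = 2 (N(X) = 2*1 = 2)
(N(0/(-3))*46)*o(3) = (2*46)*3 = 92*3 = 276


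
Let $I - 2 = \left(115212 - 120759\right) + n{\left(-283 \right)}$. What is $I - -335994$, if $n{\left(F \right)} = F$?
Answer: $330166$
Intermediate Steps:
$I = -5828$ ($I = 2 + \left(\left(115212 - 120759\right) - 283\right) = 2 - 5830 = -5828$)
$I - -335994 = -5828 - -335994 = -5828 + 335994 = 330166$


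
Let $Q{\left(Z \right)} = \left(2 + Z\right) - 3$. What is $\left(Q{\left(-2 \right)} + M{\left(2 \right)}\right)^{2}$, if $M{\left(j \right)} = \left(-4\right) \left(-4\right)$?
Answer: $169$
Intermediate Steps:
$M{\left(j \right)} = 16$
$Q{\left(Z \right)} = -1 + Z$ ($Q{\left(Z \right)} = \left(2 + Z\right) - 3 = -1 + Z$)
$\left(Q{\left(-2 \right)} + M{\left(2 \right)}\right)^{2} = \left(\left(-1 - 2\right) + 16\right)^{2} = \left(-3 + 16\right)^{2} = 13^{2} = 169$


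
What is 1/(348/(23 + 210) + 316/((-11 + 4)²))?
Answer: 11417/90680 ≈ 0.12590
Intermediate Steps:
1/(348/(23 + 210) + 316/((-11 + 4)²)) = 1/(348/233 + 316/((-7)²)) = 1/(348*(1/233) + 316/49) = 1/(348/233 + 316*(1/49)) = 1/(348/233 + 316/49) = 1/(90680/11417) = 11417/90680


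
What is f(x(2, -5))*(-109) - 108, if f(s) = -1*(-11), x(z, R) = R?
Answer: -1307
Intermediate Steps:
f(s) = 11
f(x(2, -5))*(-109) - 108 = 11*(-109) - 108 = -1199 - 108 = -1307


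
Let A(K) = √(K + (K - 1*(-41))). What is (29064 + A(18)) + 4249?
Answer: 33313 + √77 ≈ 33322.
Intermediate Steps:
A(K) = √(41 + 2*K) (A(K) = √(K + (K + 41)) = √(K + (41 + K)) = √(41 + 2*K))
(29064 + A(18)) + 4249 = (29064 + √(41 + 2*18)) + 4249 = (29064 + √(41 + 36)) + 4249 = (29064 + √77) + 4249 = 33313 + √77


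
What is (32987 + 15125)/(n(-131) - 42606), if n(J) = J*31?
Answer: -48112/46667 ≈ -1.0310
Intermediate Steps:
n(J) = 31*J
(32987 + 15125)/(n(-131) - 42606) = (32987 + 15125)/(31*(-131) - 42606) = 48112/(-4061 - 42606) = 48112/(-46667) = 48112*(-1/46667) = -48112/46667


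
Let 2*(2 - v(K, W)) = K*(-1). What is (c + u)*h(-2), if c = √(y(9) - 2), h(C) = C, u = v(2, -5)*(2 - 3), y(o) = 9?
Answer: 6 - 2*√7 ≈ 0.70850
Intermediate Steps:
v(K, W) = 2 + K/2 (v(K, W) = 2 - K*(-1)/2 = 2 - (-1)*K/2 = 2 + K/2)
u = -3 (u = (2 + (½)*2)*(2 - 3) = (2 + 1)*(-1) = 3*(-1) = -3)
c = √7 (c = √(9 - 2) = √7 ≈ 2.6458)
(c + u)*h(-2) = (√7 - 3)*(-2) = (-3 + √7)*(-2) = 6 - 2*√7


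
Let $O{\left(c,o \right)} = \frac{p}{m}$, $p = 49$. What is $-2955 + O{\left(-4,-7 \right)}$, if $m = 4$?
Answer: $- \frac{11771}{4} \approx -2942.8$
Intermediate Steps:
$O{\left(c,o \right)} = \frac{49}{4}$
$-2955 + O{\left(-4,-7 \right)} = -2955 + \frac{49}{4} = - \frac{11771}{4}$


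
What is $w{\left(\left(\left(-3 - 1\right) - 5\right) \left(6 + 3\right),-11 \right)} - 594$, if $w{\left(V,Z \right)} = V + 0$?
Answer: $-675$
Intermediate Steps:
$w{\left(V,Z \right)} = V$
$w{\left(\left(\left(-3 - 1\right) - 5\right) \left(6 + 3\right),-11 \right)} - 594 = \left(\left(-3 - 1\right) - 5\right) \left(6 + 3\right) - 594 = \left(\left(-3 - 1\right) - 5\right) 9 - 594 = \left(-4 - 5\right) 9 - 594 = \left(-9\right) 9 - 594 = -81 - 594 = -675$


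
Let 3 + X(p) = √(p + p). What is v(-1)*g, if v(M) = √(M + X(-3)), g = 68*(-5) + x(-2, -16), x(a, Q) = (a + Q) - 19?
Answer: -377*√(-4 + I*√6) ≈ -221.5 - 785.86*I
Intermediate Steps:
x(a, Q) = -19 + Q + a (x(a, Q) = (Q + a) - 19 = -19 + Q + a)
g = -377 (g = 68*(-5) + (-19 - 16 - 2) = -340 - 37 = -377)
X(p) = -3 + √2*√p (X(p) = -3 + √(p + p) = -3 + √(2*p) = -3 + √2*√p)
v(M) = √(-3 + M + I*√6) (v(M) = √(M + (-3 + √2*√(-3))) = √(M + (-3 + √2*(I*√3))) = √(M + (-3 + I*√6)) = √(-3 + M + I*√6))
v(-1)*g = √(-3 - 1 + I*√6)*(-377) = √(-4 + I*√6)*(-377) = -377*√(-4 + I*√6)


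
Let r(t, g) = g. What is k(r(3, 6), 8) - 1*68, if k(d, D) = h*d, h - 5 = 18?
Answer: 70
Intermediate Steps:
h = 23 (h = 5 + 18 = 23)
k(d, D) = 23*d
k(r(3, 6), 8) - 1*68 = 23*6 - 1*68 = 138 - 68 = 70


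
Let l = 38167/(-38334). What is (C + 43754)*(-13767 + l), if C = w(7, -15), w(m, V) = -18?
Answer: -11541544320460/19167 ≈ -6.0216e+8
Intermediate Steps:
C = -18
l = -38167/38334 (l = 38167*(-1/38334) = -38167/38334 ≈ -0.99564)
(C + 43754)*(-13767 + l) = (-18 + 43754)*(-13767 - 38167/38334) = 43736*(-527782345/38334) = -11541544320460/19167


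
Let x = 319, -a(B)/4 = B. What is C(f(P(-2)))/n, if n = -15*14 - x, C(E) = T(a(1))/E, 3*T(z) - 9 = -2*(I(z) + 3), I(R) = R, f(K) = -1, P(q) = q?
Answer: 11/1587 ≈ 0.0069313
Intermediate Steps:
a(B) = -4*B
T(z) = 1 - 2*z/3 (T(z) = 3 + (-2*(z + 3))/3 = 3 + (-2*(3 + z))/3 = 3 + (-6 - 2*z)/3 = 3 + (-2 - 2*z/3) = 1 - 2*z/3)
C(E) = 11/(3*E) (C(E) = (1 - (-8)/3)/E = (1 - ⅔*(-4))/E = (1 + 8/3)/E = 11/(3*E))
n = -529 (n = -15*14 - 1*319 = -210 - 319 = -529)
C(f(P(-2)))/n = ((11/3)/(-1))/(-529) = ((11/3)*(-1))*(-1/529) = -11/3*(-1/529) = 11/1587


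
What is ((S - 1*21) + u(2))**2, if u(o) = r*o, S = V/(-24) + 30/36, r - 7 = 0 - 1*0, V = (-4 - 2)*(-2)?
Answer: 400/9 ≈ 44.444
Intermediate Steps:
V = 12 (V = -6*(-2) = 12)
r = 7 (r = 7 + (0 - 1*0) = 7 + (0 + 0) = 7 + 0 = 7)
S = 1/3 (S = 12/(-24) + 30/36 = 12*(-1/24) + 30*(1/36) = -1/2 + 5/6 = 1/3 ≈ 0.33333)
u(o) = 7*o
((S - 1*21) + u(2))**2 = ((1/3 - 1*21) + 7*2)**2 = ((1/3 - 21) + 14)**2 = (-62/3 + 14)**2 = (-20/3)**2 = 400/9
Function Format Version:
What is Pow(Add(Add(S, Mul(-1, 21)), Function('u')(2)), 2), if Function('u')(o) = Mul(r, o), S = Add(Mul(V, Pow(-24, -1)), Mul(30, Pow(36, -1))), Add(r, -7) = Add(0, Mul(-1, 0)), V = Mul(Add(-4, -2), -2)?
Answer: Rational(400, 9) ≈ 44.444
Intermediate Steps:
V = 12 (V = Mul(-6, -2) = 12)
r = 7 (r = Add(7, Add(0, Mul(-1, 0))) = Add(7, Add(0, 0)) = Add(7, 0) = 7)
S = Rational(1, 3) (S = Add(Mul(12, Pow(-24, -1)), Mul(30, Pow(36, -1))) = Add(Mul(12, Rational(-1, 24)), Mul(30, Rational(1, 36))) = Add(Rational(-1, 2), Rational(5, 6)) = Rational(1, 3) ≈ 0.33333)
Function('u')(o) = Mul(7, o)
Pow(Add(Add(S, Mul(-1, 21)), Function('u')(2)), 2) = Pow(Add(Add(Rational(1, 3), Mul(-1, 21)), Mul(7, 2)), 2) = Pow(Add(Add(Rational(1, 3), -21), 14), 2) = Pow(Add(Rational(-62, 3), 14), 2) = Pow(Rational(-20, 3), 2) = Rational(400, 9)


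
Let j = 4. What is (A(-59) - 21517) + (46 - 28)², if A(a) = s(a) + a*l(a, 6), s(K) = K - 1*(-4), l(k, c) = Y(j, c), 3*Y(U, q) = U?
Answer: -63980/3 ≈ -21327.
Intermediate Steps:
Y(U, q) = U/3
l(k, c) = 4/3 (l(k, c) = (⅓)*4 = 4/3)
s(K) = 4 + K (s(K) = K + 4 = 4 + K)
A(a) = 4 + 7*a/3 (A(a) = (4 + a) + a*(4/3) = (4 + a) + 4*a/3 = 4 + 7*a/3)
(A(-59) - 21517) + (46 - 28)² = ((4 + (7/3)*(-59)) - 21517) + (46 - 28)² = ((4 - 413/3) - 21517) + 18² = (-401/3 - 21517) + 324 = -64952/3 + 324 = -63980/3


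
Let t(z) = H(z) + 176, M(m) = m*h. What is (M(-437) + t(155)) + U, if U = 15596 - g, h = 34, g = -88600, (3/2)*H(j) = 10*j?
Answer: 271642/3 ≈ 90547.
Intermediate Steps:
H(j) = 20*j/3 (H(j) = 2*(10*j)/3 = 20*j/3)
M(m) = 34*m (M(m) = m*34 = 34*m)
U = 104196 (U = 15596 - 1*(-88600) = 15596 + 88600 = 104196)
t(z) = 176 + 20*z/3 (t(z) = 20*z/3 + 176 = 176 + 20*z/3)
(M(-437) + t(155)) + U = (34*(-437) + (176 + (20/3)*155)) + 104196 = (-14858 + (176 + 3100/3)) + 104196 = (-14858 + 3628/3) + 104196 = -40946/3 + 104196 = 271642/3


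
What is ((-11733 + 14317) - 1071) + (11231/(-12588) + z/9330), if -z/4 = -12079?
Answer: 29699879183/19574340 ≈ 1517.3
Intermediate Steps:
z = 48316 (z = -4*(-12079) = 48316)
((-11733 + 14317) - 1071) + (11231/(-12588) + z/9330) = ((-11733 + 14317) - 1071) + (11231/(-12588) + 48316/9330) = (2584 - 1071) + (11231*(-1/12588) + 48316*(1/9330)) = 1513 + (-11231/12588 + 24158/4665) = 1513 + 83902763/19574340 = 29699879183/19574340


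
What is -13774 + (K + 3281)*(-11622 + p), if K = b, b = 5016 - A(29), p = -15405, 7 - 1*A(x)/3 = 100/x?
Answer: -6495095654/29 ≈ -2.2397e+8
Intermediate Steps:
A(x) = 21 - 300/x
b = 145155/29 (b = 5016 - (21 - 300/29) = 5016 - 1*309/29 = 5016 - 309/29 = 145155/29 ≈ 5005.3)
K = 145155/29 ≈ 5005.3
-13774 + (K + 3281)*(-11622 + p) = -13774 + (145155/29 + 3281)*(-11622 - 15405) = -13774 + (240304/29)*(-27027) = -13774 - 6494696208/29 = -6495095654/29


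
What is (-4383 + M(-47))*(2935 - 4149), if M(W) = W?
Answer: 5378020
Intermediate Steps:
(-4383 + M(-47))*(2935 - 4149) = (-4383 - 47)*(2935 - 4149) = -4430*(-1214) = 5378020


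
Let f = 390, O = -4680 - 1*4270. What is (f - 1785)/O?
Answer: 279/1790 ≈ 0.15587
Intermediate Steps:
O = -8950 (O = -4680 - 4270 = -8950)
(f - 1785)/O = (390 - 1785)/(-8950) = -1395*(-1/8950) = 279/1790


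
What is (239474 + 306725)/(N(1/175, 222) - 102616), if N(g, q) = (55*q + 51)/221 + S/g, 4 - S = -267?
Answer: -120709979/12184950 ≈ -9.9065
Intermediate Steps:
S = 271 (S = 4 - 1*(-267) = 4 + 267 = 271)
N(g, q) = 3/13 + 271/g + 55*q/221 (N(g, q) = (55*q + 51)/221 + 271/g = (51 + 55*q)*(1/221) + 271/g = (3/13 + 55*q/221) + 271/g = 3/13 + 271/g + 55*q/221)
(239474 + 306725)/(N(1/175, 222) - 102616) = (239474 + 306725)/((59891 + (51 + 55*222)/175)/(221*(1/175)) - 102616) = 546199/((59891 + (51 + 12210)/175)/(221*(1/175)) - 102616) = 546199/((1/221)*175*(59891 + (1/175)*12261) - 102616) = 546199/((1/221)*175*(59891 + 12261/175) - 102616) = 546199/((1/221)*175*(10493186/175) - 102616) = 546199/(10493186/221 - 102616) = 546199/(-12184950/221) = 546199*(-221/12184950) = -120709979/12184950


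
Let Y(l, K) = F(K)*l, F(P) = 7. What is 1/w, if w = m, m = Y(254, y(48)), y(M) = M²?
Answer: 1/1778 ≈ 0.00056243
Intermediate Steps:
Y(l, K) = 7*l
m = 1778 (m = 7*254 = 1778)
w = 1778
1/w = 1/1778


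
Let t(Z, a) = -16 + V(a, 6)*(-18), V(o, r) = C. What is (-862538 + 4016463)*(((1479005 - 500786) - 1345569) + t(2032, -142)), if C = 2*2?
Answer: -1158871894150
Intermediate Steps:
C = 4
V(o, r) = 4
t(Z, a) = -88 (t(Z, a) = -16 + 4*(-18) = -16 - 72 = -88)
(-862538 + 4016463)*(((1479005 - 500786) - 1345569) + t(2032, -142)) = (-862538 + 4016463)*(((1479005 - 500786) - 1345569) - 88) = 3153925*((978219 - 1345569) - 88) = 3153925*(-367350 - 88) = 3153925*(-367438) = -1158871894150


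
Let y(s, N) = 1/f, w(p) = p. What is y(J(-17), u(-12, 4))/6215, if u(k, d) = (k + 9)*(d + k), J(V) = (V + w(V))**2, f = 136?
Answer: 1/845240 ≈ 1.1831e-6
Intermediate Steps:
J(V) = 4*V**2 (J(V) = (V + V)**2 = (2*V)**2 = 4*V**2)
u(k, d) = (9 + k)*(d + k)
y(s, N) = 1/136
y(J(-17), u(-12, 4))/6215 = (1/136)/6215 = (1/136)*(1/6215) = 1/845240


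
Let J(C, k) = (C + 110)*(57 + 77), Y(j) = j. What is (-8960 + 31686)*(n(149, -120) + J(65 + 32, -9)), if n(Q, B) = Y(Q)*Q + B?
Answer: 1132186594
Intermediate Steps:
J(C, k) = 14740 + 134*C (J(C, k) = (110 + C)*134 = 14740 + 134*C)
n(Q, B) = B + Q² (n(Q, B) = Q*Q + B = Q² + B = B + Q²)
(-8960 + 31686)*(n(149, -120) + J(65 + 32, -9)) = (-8960 + 31686)*((-120 + 149²) + (14740 + 134*(65 + 32))) = 22726*((-120 + 22201) + (14740 + 134*97)) = 22726*(22081 + (14740 + 12998)) = 22726*(22081 + 27738) = 22726*49819 = 1132186594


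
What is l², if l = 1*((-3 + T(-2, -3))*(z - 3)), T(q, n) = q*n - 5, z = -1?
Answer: 64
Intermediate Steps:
T(q, n) = -5 + n*q (T(q, n) = n*q - 5 = -5 + n*q)
l = 8 (l = 1*((-3 + (-5 - 3*(-2)))*(-1 - 3)) = 1*((-3 + (-5 + 6))*(-4)) = 1*((-3 + 1)*(-4)) = 1*(-2*(-4)) = 1*8 = 8)
l² = 8² = 64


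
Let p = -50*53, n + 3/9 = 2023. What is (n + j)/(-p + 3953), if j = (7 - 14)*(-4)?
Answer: 6152/19809 ≈ 0.31057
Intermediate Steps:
n = 6068/3 (n = -1/3 + 2023 = 6068/3 ≈ 2022.7)
p = -2650
j = 28 (j = -7*(-4) = 28)
(n + j)/(-p + 3953) = (6068/3 + 28)/(-1*(-2650) + 3953) = 6152/(3*(2650 + 3953)) = (6152/3)/6603 = (6152/3)*(1/6603) = 6152/19809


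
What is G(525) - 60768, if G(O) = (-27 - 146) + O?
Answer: -60416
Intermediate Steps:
G(O) = -173 + O
G(525) - 60768 = (-173 + 525) - 60768 = 352 - 60768 = -60416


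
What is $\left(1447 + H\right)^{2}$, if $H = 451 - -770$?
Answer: $7118224$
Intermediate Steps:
$H = 1221$ ($H = 451 + 770 = 1221$)
$\left(1447 + H\right)^{2} = \left(1447 + 1221\right)^{2} = 2668^{2} = 7118224$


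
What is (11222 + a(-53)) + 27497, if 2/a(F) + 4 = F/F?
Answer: 116155/3 ≈ 38718.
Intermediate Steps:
a(F) = -⅔ (a(F) = 2/(-4 + F/F) = 2/(-4 + 1) = 2/(-3) = 2*(-⅓) = -⅔)
(11222 + a(-53)) + 27497 = (11222 - ⅔) + 27497 = 33664/3 + 27497 = 116155/3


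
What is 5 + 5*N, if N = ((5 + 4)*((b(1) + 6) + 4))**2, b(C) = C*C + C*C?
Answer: 58325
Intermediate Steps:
b(C) = 2*C**2 (b(C) = C**2 + C**2 = 2*C**2)
N = 11664 (N = ((5 + 4)*((2*1**2 + 6) + 4))**2 = (9*((2*1 + 6) + 4))**2 = (9*((2 + 6) + 4))**2 = (9*(8 + 4))**2 = (9*12)**2 = 108**2 = 11664)
5 + 5*N = 5 + 5*11664 = 5 + 58320 = 58325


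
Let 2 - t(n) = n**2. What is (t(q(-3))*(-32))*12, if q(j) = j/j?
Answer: -384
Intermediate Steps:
q(j) = 1
t(n) = 2 - n**2
(t(q(-3))*(-32))*12 = ((2 - 1*1**2)*(-32))*12 = ((2 - 1*1)*(-32))*12 = ((2 - 1)*(-32))*12 = (1*(-32))*12 = -32*12 = -384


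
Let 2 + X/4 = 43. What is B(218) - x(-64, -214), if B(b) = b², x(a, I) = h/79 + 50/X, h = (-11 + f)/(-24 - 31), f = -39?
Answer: 3386442647/71258 ≈ 47524.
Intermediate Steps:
X = 164 (X = -8 + 4*43 = -8 + 172 = 164)
h = 10/11 (h = (-11 - 39)/(-24 - 31) = -50/(-55) = -50*(-1/55) = 10/11 ≈ 0.90909)
x(a, I) = 22545/71258 (x(a, I) = (10/11)/79 + 50/164 = (10/11)*(1/79) + 50*(1/164) = 10/869 + 25/82 = 22545/71258)
B(218) - x(-64, -214) = 218² - 1*22545/71258 = 47524 - 22545/71258 = 3386442647/71258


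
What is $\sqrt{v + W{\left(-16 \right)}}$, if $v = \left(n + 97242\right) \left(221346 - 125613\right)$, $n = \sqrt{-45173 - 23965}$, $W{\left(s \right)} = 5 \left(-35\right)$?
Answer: $\sqrt{9309268211 + 287199 i \sqrt{7682}} \approx 96485.0 + 130.4 i$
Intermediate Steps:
$W{\left(s \right)} = -175$
$n = 3 i \sqrt{7682}$ ($n = \sqrt{-69138} = 3 i \sqrt{7682} \approx 262.94 i$)
$v = 9309268386 + 287199 i \sqrt{7682}$ ($v = \left(3 i \sqrt{7682} + 97242\right) \left(221346 - 125613\right) = \left(97242 + 3 i \sqrt{7682}\right) 95733 = 9309268386 + 287199 i \sqrt{7682} \approx 9.3093 \cdot 10^{9} + 2.5172 \cdot 10^{7} i$)
$\sqrt{v + W{\left(-16 \right)}} = \sqrt{\left(9309268386 + 287199 i \sqrt{7682}\right) - 175} = \sqrt{9309268211 + 287199 i \sqrt{7682}}$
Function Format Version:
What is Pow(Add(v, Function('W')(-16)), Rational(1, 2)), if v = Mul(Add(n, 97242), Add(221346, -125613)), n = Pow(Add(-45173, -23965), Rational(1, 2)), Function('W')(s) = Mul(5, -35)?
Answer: Pow(Add(9309268211, Mul(287199, I, Pow(7682, Rational(1, 2)))), Rational(1, 2)) ≈ Add(96485., Mul(130.4, I))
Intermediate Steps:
Function('W')(s) = -175
n = Mul(3, I, Pow(7682, Rational(1, 2))) (n = Pow(-69138, Rational(1, 2)) = Mul(3, I, Pow(7682, Rational(1, 2))) ≈ Mul(262.94, I))
v = Add(9309268386, Mul(287199, I, Pow(7682, Rational(1, 2)))) (v = Mul(Add(Mul(3, I, Pow(7682, Rational(1, 2))), 97242), Add(221346, -125613)) = Mul(Add(97242, Mul(3, I, Pow(7682, Rational(1, 2)))), 95733) = Add(9309268386, Mul(287199, I, Pow(7682, Rational(1, 2)))) ≈ Add(9.3093e+9, Mul(2.5172e+7, I)))
Pow(Add(v, Function('W')(-16)), Rational(1, 2)) = Pow(Add(Add(9309268386, Mul(287199, I, Pow(7682, Rational(1, 2)))), -175), Rational(1, 2)) = Pow(Add(9309268211, Mul(287199, I, Pow(7682, Rational(1, 2)))), Rational(1, 2))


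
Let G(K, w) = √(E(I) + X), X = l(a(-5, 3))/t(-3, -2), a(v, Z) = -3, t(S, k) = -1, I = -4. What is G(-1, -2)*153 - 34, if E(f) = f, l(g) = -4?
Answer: -34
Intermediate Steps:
X = 4 (X = -4/(-1) = -4*(-1) = 4)
G(K, w) = 0 (G(K, w) = √(-4 + 4) = √0 = 0)
G(-1, -2)*153 - 34 = 0*153 - 34 = 0 - 34 = -34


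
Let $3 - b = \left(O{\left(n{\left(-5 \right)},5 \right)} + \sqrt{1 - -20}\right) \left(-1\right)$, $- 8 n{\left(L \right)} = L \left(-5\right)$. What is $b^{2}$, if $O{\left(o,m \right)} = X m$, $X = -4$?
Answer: $\left(17 - \sqrt{21}\right)^{2} \approx 154.19$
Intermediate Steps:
$n{\left(L \right)} = \frac{5 L}{8}$ ($n{\left(L \right)} = - \frac{L \left(-5\right)}{8} = - \frac{\left(-5\right) L}{8} = \frac{5 L}{8}$)
$O{\left(o,m \right)} = - 4 m$
$b = -17 + \sqrt{21}$ ($b = 3 - \left(\left(-4\right) 5 + \sqrt{1 - -20}\right) \left(-1\right) = 3 - \left(-20 + \sqrt{1 + 20}\right) \left(-1\right) = 3 - \left(-20 + \sqrt{21}\right) \left(-1\right) = 3 - \left(20 - \sqrt{21}\right) = -17 + \sqrt{21} \approx -12.417$)
$b^{2} = \left(-17 + \sqrt{21}\right)^{2}$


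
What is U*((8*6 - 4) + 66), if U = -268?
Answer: -29480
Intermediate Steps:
U*((8*6 - 4) + 66) = -268*((8*6 - 4) + 66) = -268*((48 - 4) + 66) = -268*(44 + 66) = -268*110 = -29480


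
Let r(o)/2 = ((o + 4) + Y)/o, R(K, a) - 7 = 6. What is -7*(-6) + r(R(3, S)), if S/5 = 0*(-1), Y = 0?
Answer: 580/13 ≈ 44.615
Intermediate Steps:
S = 0 (S = 5*(0*(-1)) = 5*0 = 0)
R(K, a) = 13 (R(K, a) = 7 + 6 = 13)
r(o) = 2*(4 + o)/o (r(o) = 2*(((o + 4) + 0)/o) = 2*(((4 + o) + 0)/o) = 2*((4 + o)/o) = 2*(4 + o)/o)
-7*(-6) + r(R(3, S)) = -7*(-6) + (2 + 8/13) = 42 + (2 + 8*(1/13)) = 42 + (2 + 8/13) = 42 + 34/13 = 580/13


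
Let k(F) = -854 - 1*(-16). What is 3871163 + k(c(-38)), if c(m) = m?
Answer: 3870325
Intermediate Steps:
k(F) = -838 (k(F) = -854 + 16 = -838)
3871163 + k(c(-38)) = 3871163 - 838 = 3870325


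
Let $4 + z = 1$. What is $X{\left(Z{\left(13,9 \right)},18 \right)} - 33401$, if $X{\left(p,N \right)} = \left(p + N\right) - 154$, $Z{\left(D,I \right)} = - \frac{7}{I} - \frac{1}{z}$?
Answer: $- \frac{301837}{9} \approx -33537.0$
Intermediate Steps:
$z = -3$ ($z = -4 + 1 = -3$)
$Z{\left(D,I \right)} = \frac{1}{3} - \frac{7}{I}$ ($Z{\left(D,I \right)} = - \frac{7}{I} - \frac{1}{-3} = - \frac{7}{I} - - \frac{1}{3} = - \frac{7}{I} + \frac{1}{3} = \frac{1}{3} - \frac{7}{I}$)
$X{\left(p,N \right)} = -154 + N + p$ ($X{\left(p,N \right)} = \left(N + p\right) - 154 = -154 + N + p$)
$X{\left(Z{\left(13,9 \right)},18 \right)} - 33401 = \left(-154 + 18 + \frac{-21 + 9}{3 \cdot 9}\right) - 33401 = \left(-154 + 18 + \frac{1}{3} \cdot \frac{1}{9} \left(-12\right)\right) - 33401 = \left(-154 + 18 - \frac{4}{9}\right) - 33401 = - \frac{1228}{9} - 33401 = - \frac{301837}{9}$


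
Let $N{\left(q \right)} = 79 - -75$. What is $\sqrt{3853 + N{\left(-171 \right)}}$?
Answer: $\sqrt{4007} \approx 63.301$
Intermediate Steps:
$N{\left(q \right)} = 154$ ($N{\left(q \right)} = 79 + 75 = 154$)
$\sqrt{3853 + N{\left(-171 \right)}} = \sqrt{3853 + 154} = \sqrt{4007}$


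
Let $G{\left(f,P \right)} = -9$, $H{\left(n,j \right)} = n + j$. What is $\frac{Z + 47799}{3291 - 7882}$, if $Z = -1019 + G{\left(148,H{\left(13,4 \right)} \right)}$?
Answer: $- \frac{46771}{4591} \approx -10.188$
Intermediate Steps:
$H{\left(n,j \right)} = j + n$
$Z = -1028$ ($Z = -1019 - 9 = -1028$)
$\frac{Z + 47799}{3291 - 7882} = \frac{-1028 + 47799}{3291 - 7882} = \frac{46771}{-4591} = 46771 \left(- \frac{1}{4591}\right) = - \frac{46771}{4591}$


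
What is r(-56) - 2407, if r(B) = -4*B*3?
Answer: -1735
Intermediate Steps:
r(B) = -12*B
r(-56) - 2407 = -12*(-56) - 2407 = 672 - 2407 = -1735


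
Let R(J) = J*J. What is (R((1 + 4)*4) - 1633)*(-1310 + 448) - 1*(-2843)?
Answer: 1065689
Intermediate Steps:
R(J) = J**2
(R((1 + 4)*4) - 1633)*(-1310 + 448) - 1*(-2843) = (((1 + 4)*4)**2 - 1633)*(-1310 + 448) - 1*(-2843) = ((5*4)**2 - 1633)*(-862) + 2843 = (20**2 - 1633)*(-862) + 2843 = (400 - 1633)*(-862) + 2843 = -1233*(-862) + 2843 = 1062846 + 2843 = 1065689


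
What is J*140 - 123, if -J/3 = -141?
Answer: 59097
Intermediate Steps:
J = 423 (J = -3*(-141) = 423)
J*140 - 123 = 423*140 - 123 = 59220 - 123 = 59097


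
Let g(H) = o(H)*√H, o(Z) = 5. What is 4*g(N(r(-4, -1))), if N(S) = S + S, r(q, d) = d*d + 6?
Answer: 20*√14 ≈ 74.833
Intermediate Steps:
r(q, d) = 6 + d² (r(q, d) = d² + 6 = 6 + d²)
N(S) = 2*S
g(H) = 5*√H
4*g(N(r(-4, -1))) = 4*(5*√(2*(6 + (-1)²))) = 4*(5*√(2*(6 + 1))) = 4*(5*√(2*7)) = 4*(5*√14) = 20*√14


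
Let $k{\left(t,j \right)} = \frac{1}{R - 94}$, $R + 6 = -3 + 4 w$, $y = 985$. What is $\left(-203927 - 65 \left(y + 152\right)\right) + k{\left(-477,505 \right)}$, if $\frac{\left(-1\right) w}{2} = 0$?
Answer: $- \frac{28616697}{103} \approx -2.7783 \cdot 10^{5}$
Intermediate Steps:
$w = 0$ ($w = \left(-2\right) 0 = 0$)
$R = -9$ ($R = -6 + \left(-3 + 4 \cdot 0\right) = -6 + \left(-3 + 0\right) = -6 - 3 = -9$)
$k{\left(t,j \right)} = - \frac{1}{103}$ ($k{\left(t,j \right)} = \frac{1}{-9 - 94} = \frac{1}{-103} = - \frac{1}{103}$)
$\left(-203927 - 65 \left(y + 152\right)\right) + k{\left(-477,505 \right)} = \left(-203927 - 65 \left(985 + 152\right)\right) - \frac{1}{103} = \left(-203927 - 73905\right) - \frac{1}{103} = -277832 - \frac{1}{103} = - \frac{28616697}{103}$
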